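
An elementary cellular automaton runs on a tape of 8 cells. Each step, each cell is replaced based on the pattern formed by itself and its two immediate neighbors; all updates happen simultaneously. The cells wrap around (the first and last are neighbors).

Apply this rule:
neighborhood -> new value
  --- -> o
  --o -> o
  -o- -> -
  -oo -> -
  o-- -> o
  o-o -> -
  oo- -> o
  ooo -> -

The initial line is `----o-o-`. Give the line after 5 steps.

oo---ooo

oooo---o
---oooo-
ooo---oo
--oooo--
oo---ooo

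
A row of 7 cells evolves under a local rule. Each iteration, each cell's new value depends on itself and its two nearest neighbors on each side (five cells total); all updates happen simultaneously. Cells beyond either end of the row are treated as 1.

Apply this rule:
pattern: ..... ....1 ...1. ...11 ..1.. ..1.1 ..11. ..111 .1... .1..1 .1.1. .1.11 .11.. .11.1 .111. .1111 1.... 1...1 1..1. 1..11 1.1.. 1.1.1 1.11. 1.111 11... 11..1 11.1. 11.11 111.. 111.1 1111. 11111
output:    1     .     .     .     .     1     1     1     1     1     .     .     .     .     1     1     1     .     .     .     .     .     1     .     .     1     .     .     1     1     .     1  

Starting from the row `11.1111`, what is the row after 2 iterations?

.1..111
..1.111

..1.111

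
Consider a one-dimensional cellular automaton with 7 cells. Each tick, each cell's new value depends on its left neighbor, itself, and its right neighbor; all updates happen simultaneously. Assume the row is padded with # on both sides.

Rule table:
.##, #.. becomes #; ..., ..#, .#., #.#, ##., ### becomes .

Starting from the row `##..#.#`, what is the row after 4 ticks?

..#...#
#..#..#
.#..#.#
..#...#

..#...#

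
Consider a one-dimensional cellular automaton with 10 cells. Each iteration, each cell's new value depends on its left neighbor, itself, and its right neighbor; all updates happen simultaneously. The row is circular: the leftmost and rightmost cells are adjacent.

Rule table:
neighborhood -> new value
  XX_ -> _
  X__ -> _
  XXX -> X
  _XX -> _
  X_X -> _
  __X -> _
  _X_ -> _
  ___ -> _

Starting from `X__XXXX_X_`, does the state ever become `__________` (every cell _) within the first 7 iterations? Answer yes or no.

yes

____XX____
__________
all cells are _ at iteration 2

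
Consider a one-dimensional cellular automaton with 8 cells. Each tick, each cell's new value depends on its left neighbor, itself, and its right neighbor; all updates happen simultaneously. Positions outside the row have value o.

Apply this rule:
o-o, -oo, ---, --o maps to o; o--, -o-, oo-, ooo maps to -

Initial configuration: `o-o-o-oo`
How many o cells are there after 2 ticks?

tick 1: -o-o-oo-
tick 2: o-o-oo-o
count of o: 5

5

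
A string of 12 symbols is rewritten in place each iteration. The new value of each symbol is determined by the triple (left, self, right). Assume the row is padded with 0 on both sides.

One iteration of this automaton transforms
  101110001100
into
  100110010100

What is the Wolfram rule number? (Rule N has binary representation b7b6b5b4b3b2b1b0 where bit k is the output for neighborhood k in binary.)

position 3: 111 → 1  (bit 7 = 1)
position 4: 110 → 1  (bit 6 = 1)
position 1: 101 → 0  (bit 5 = 0)
position 5: 100 → 0  (bit 4 = 0)
position 2: 011 → 0  (bit 3 = 0)
position 0: 010 → 1  (bit 2 = 1)
position 7: 001 → 1  (bit 1 = 1)
position 6: 000 → 0  (bit 0 = 0)
bits b7..b0 = 11000110 = 198

198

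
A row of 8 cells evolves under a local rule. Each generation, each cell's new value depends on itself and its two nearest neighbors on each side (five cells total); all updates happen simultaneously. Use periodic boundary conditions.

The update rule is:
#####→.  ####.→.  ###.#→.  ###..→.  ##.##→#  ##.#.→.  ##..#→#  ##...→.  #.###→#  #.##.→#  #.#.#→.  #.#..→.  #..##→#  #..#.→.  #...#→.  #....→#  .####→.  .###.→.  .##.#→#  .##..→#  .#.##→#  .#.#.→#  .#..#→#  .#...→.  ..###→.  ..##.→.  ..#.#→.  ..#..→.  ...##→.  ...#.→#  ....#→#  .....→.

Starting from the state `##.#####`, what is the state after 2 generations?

#..#.#..

generation 1: ..##....
generation 2: #..#.#..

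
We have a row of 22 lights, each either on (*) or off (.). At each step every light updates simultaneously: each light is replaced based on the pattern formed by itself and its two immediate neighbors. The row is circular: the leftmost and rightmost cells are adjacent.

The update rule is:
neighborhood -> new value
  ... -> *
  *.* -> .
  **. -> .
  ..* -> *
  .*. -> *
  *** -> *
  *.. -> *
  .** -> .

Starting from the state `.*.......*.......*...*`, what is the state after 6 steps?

.*********************
..*******************.
**.*****************.*
*...***************...
****.*************.***
***...***********...**

***...***********...**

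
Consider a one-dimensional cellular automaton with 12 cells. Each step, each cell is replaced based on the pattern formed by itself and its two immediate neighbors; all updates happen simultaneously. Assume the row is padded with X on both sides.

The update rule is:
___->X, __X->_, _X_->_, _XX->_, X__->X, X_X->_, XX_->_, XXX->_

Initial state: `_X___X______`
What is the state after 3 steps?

_XX__XXXXXX_

__XX__XXXXX_
X___X_______
_XX__XXXXXX_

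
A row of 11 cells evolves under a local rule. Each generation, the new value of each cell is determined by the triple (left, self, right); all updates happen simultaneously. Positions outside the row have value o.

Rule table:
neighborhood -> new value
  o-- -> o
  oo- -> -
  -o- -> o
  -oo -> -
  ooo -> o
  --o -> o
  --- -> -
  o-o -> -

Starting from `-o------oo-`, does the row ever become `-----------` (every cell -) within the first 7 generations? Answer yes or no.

no

-oo----o---
---o--ooo-o
o-oooo-o---
---oo--oo-o
o-o--oo----
--ooo--o--o
oo-o-ooooo-
generation 7 is oo-o-ooooo-, still not uniform -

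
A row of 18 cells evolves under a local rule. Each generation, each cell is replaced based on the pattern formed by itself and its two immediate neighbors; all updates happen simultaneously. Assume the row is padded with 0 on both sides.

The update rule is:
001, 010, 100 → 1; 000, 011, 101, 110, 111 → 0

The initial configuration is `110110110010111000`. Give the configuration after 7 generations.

001110111001111110

000000001110000100
000000010001001110
000000111011110001
000001000000001011
000011100000011000
000100010000100100
001110111001111110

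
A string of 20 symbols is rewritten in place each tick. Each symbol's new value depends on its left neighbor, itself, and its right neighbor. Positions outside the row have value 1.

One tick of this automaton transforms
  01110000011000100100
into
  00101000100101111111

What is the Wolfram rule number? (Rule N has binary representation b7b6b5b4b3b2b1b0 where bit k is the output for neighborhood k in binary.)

150

position 2: 111 → 1  (bit 7 = 1)
position 3: 110 → 0  (bit 6 = 0)
position 0: 101 → 0  (bit 5 = 0)
position 4: 100 → 1  (bit 4 = 1)
position 1: 011 → 0  (bit 3 = 0)
position 14: 010 → 1  (bit 2 = 1)
position 8: 001 → 1  (bit 1 = 1)
position 5: 000 → 0  (bit 0 = 0)
bits b7..b0 = 10010110 = 150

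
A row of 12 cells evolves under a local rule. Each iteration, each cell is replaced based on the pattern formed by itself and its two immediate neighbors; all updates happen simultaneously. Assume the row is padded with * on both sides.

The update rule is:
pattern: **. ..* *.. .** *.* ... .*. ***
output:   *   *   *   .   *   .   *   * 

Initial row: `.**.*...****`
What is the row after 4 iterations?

****.******.

iteration 1: *.****.*.***
iteration 2: **.******.**
iteration 3: ***.******.*
iteration 4: ****.******.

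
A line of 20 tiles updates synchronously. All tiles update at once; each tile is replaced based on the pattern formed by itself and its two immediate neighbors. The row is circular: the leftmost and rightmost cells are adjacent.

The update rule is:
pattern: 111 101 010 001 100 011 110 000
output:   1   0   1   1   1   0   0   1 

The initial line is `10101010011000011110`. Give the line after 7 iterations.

11111011000000110111

10101011100111101100
10101001011011000011
00101111000000111101
11100110111111011001
11011000011110000110
00000111101101111000
11111011000000110111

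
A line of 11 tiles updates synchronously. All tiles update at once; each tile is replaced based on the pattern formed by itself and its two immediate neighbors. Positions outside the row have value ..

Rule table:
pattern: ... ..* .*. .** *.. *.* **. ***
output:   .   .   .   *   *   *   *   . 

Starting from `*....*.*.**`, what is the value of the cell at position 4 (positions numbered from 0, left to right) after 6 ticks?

.*....*.***
..*....**.*
...*...***.
....*..*.**
.....*..***
......*.*.*
position 4 holds .

.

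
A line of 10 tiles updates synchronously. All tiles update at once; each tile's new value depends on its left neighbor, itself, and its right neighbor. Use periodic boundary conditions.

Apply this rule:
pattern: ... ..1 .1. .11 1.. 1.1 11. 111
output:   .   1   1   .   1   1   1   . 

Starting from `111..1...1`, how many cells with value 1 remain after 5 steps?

5

..11111.1.
.1....1111
111..1...1  (repeats step 0; period 3)
step 5: .1....1111
count of 1: 5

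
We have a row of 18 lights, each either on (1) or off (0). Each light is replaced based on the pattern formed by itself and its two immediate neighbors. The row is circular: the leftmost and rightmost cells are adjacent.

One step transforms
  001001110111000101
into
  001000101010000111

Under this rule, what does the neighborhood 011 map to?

At position 5 the neighborhood is 011; the next row has 0 there.

0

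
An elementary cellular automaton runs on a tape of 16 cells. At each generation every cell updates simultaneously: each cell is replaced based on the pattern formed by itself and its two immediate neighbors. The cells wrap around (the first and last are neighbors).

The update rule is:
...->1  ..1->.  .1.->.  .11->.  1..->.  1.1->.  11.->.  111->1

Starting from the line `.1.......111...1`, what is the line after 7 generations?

...11111..1..1..
11..111........1
1....1..111111..
..11.....1111...
1....111..11..11
..11..1........1
........111111..

........111111..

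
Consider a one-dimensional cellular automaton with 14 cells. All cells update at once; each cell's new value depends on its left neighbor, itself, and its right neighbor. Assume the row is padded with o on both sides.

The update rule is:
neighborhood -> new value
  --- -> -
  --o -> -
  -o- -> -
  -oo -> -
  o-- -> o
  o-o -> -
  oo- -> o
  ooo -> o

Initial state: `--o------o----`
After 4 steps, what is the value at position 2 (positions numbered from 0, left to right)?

o

o--o------o---
oo--o------o--
ooo--o------o-
oooo--o-------
position 2 holds o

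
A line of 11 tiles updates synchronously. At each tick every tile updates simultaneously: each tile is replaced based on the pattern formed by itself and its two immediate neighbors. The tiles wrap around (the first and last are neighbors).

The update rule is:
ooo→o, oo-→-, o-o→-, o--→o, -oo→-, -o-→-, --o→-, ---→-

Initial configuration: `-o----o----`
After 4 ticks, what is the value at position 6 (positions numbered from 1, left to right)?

o

tick 1: --o----o---
tick 2: ---o----o--
tick 3: ----o----o-
tick 4: -----o----o
position 6 holds o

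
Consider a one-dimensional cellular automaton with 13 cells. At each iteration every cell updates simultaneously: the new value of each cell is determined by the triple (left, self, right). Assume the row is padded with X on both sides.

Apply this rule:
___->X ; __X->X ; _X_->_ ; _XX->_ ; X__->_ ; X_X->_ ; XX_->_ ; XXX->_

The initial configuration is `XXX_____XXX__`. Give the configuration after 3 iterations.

_____XXXX____

____XXXX____X
_XXX_____XXX_
_____XXXX____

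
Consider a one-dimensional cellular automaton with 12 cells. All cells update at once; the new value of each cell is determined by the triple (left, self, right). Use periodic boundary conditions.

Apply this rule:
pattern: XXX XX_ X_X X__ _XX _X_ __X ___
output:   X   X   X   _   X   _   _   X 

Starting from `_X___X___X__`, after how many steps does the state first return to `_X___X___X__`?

2

___X___X___X
_X___X___X__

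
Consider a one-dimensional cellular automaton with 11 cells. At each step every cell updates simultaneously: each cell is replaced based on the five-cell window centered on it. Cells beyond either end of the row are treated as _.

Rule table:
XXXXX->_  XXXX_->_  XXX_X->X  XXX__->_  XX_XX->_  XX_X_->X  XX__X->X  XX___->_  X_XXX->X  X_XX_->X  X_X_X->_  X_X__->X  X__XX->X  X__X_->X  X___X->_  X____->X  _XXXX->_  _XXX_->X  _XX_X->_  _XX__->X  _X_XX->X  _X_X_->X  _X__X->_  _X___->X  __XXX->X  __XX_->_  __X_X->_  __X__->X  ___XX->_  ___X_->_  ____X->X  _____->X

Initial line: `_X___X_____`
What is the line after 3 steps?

_XX__XXXXXX
__XXXX_____
X_X____XXXX

X_X____XXXX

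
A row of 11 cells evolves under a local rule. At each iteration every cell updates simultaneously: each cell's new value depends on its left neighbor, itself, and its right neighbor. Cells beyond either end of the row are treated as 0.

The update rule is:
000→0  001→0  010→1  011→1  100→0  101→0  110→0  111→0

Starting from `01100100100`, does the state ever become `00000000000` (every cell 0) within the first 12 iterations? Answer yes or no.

no

01000100100
01000100100  (fixed point — unchanged through iteration 12)
iteration 12 is 01000100100, still not uniform 0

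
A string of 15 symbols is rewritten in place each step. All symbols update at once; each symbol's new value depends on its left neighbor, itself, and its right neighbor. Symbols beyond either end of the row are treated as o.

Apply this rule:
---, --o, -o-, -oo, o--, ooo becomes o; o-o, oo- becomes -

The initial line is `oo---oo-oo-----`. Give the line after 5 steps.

o-oooo--o-ooooo
--ooo-ooo-ooooo
oooo--oo--ooooo
ooo-ooo-ooooooo
oo--oo--ooooooo

oo--oo--ooooooo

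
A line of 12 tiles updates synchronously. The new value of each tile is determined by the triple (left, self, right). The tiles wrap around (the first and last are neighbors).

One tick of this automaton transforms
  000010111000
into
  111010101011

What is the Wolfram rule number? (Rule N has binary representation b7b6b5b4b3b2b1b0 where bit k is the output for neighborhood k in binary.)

77

position 7: 111 → 0  (bit 7 = 0)
position 8: 110 → 1  (bit 6 = 1)
position 5: 101 → 0  (bit 5 = 0)
position 9: 100 → 0  (bit 4 = 0)
position 6: 011 → 1  (bit 3 = 1)
position 4: 010 → 1  (bit 2 = 1)
position 3: 001 → 0  (bit 1 = 0)
position 0: 000 → 1  (bit 0 = 1)
bits b7..b0 = 01001101 = 77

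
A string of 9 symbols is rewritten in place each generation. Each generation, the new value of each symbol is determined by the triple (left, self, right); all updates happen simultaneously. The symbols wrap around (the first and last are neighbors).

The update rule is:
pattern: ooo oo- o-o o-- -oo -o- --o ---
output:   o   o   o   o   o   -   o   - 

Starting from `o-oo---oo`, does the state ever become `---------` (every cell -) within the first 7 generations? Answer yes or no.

generation 1: ooooo-ooo
generation 2: ooooooooo
generation 3: ooooooooo  (fixed point — unchanged through generation 7)
generation 7 is ooooooooo, still not uniform -

no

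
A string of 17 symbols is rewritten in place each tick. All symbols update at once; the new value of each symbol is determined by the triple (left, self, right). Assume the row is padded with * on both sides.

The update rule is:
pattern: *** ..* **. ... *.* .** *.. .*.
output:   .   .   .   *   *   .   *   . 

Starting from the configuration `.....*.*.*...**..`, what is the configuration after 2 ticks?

....*..*.*..**..*

tick 1: ****..*.*.**...*.
tick 2: ....*..*.*..**..*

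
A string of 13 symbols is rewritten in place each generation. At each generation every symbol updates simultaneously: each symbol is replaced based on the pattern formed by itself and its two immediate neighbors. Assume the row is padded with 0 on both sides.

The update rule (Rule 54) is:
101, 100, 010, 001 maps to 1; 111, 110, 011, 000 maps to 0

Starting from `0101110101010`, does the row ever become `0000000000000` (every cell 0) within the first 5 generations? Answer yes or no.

1110001111111
0001010000000
0011111000000
0100000100000
1110001110000
generation 5 is 1110001110000, still not uniform 0

no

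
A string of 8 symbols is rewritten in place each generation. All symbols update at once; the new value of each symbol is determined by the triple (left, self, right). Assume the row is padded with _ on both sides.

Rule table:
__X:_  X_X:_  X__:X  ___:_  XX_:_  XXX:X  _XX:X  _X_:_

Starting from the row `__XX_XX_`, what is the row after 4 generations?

_____X__

__X__X_X
___X____
____X___
_____X__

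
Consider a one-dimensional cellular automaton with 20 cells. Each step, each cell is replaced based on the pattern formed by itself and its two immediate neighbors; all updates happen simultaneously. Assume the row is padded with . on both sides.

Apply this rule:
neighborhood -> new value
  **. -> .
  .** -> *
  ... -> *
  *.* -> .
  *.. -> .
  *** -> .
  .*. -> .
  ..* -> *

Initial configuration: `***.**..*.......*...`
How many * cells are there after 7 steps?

11

step 1: *...*..*..******..**
step 2: ..**..*..**......**.
step 3: ***..*..**..******..
step 4: *...*..**..**......*
step 5: ..**..**..**..*****.
step 6: ***..**..**..**.....
step 7: *...**..**..**..****
count of *: 11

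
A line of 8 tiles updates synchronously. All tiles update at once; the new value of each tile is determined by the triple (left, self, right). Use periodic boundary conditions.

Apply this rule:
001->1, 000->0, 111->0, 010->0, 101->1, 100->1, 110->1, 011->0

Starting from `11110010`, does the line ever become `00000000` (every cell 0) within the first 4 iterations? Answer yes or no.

iteration 1: 00011101
iteration 2: 10100110
iteration 3: 01011011
iteration 4: 10101101
iteration 4 is 10101101, still not uniform 0

no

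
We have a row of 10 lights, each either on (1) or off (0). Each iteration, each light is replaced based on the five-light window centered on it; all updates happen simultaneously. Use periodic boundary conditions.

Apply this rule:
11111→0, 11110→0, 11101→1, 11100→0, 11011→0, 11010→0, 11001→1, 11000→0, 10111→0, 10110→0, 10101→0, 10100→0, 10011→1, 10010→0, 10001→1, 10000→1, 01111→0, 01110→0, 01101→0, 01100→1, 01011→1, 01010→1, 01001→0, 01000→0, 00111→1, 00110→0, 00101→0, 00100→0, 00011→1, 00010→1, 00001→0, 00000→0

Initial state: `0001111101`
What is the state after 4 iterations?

0110000000

iteration 1: 0111000100
iteration 2: 1100011001
iteration 3: 0001101111
iteration 4: 0110000000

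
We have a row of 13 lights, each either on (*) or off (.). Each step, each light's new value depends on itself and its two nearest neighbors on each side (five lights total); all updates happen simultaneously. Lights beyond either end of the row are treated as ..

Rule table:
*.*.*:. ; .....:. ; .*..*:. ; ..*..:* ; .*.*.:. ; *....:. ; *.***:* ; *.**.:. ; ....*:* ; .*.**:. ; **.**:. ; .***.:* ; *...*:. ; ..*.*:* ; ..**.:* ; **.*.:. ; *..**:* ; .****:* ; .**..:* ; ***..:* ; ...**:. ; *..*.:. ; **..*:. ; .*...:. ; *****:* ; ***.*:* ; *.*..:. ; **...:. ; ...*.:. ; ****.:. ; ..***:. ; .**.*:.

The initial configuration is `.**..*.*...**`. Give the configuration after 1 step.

.**..*.....**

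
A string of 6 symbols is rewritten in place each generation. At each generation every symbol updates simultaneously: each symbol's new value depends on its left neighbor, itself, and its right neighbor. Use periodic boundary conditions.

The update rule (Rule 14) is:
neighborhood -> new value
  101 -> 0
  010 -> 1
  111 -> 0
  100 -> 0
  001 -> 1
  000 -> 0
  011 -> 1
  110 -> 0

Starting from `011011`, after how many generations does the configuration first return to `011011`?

010010
110110
100100
101101
001001
011011

6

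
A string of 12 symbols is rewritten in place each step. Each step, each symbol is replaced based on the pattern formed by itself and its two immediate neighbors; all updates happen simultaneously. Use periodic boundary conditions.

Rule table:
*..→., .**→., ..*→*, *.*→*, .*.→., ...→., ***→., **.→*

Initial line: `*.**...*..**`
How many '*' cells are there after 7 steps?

5

step 1: **.*..*..*..
step 2: .**..*..*..*
step 3: *.*.*..*..*.
step 4: .*.*..*..*.*
step 5: *.*..*..*.*.
step 6: .*..*..*.*.*
step 7: *..*..*.*.*.
count of *: 5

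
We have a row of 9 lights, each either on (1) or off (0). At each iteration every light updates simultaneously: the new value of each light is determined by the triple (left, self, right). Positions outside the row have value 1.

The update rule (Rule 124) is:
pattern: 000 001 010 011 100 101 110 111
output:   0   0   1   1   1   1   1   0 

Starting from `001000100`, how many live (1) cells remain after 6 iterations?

101100110
111110111
000011100
100010110
110011111
011010000
count of 1: 3

3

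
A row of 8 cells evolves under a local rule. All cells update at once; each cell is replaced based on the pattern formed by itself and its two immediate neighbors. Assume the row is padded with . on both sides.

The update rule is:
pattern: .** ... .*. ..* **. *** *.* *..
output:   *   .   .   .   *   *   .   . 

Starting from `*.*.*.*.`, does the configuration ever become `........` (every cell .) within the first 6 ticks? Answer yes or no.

........
all cells are . at tick 1

yes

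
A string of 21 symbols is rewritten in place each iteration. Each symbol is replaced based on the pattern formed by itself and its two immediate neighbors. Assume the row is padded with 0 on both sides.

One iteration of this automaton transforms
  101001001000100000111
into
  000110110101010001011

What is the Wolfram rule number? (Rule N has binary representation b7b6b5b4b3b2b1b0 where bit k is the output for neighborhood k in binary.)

210

position 19: 111 → 1  (bit 7 = 1)
position 20: 110 → 1  (bit 6 = 1)
position 1: 101 → 0  (bit 5 = 0)
position 3: 100 → 1  (bit 4 = 1)
position 18: 011 → 0  (bit 3 = 0)
position 0: 010 → 0  (bit 2 = 0)
position 4: 001 → 1  (bit 1 = 1)
position 10: 000 → 0  (bit 0 = 0)
bits b7..b0 = 11010010 = 210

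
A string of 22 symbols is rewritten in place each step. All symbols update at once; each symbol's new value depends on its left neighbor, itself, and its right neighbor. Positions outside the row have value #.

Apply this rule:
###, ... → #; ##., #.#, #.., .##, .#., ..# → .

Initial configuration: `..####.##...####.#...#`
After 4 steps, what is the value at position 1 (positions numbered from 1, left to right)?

.

...##.....#..##....#..
.#....###.......##....
...##..#..#####....##.
.#.........###..##....
position 1 holds .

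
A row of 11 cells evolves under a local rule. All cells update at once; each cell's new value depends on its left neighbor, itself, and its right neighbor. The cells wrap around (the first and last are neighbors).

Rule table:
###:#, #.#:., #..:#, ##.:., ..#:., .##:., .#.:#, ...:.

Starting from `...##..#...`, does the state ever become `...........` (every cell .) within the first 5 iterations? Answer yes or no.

iteration 1: .....#.##..
iteration 2: .....#...#.
iteration 3: .....##..##
iteration 4: #......#...
iteration 5: ##.....##..
iteration 5 is ##.....##.., still not uniform .

no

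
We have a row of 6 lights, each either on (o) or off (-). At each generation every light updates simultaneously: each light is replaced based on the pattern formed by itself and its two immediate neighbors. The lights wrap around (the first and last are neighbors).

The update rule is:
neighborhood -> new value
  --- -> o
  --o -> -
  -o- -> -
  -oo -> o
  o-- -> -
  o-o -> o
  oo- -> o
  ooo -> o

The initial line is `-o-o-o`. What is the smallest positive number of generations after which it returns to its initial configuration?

2

o-o-o-
-o-o-o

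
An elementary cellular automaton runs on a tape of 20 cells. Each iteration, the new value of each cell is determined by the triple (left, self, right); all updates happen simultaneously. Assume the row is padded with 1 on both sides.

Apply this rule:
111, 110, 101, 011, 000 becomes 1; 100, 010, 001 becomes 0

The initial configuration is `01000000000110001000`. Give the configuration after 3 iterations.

10011111111111000001

iteration 1: 10011111110110100010
iteration 2: 10011111111111001001
iteration 3: 10011111111111000001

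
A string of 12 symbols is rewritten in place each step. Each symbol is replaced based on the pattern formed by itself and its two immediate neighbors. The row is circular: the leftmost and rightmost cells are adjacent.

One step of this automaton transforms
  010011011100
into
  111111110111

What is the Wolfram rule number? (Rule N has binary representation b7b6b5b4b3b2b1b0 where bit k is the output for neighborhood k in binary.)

position 8: 111 → 0  (bit 7 = 0)
position 5: 110 → 1  (bit 6 = 1)
position 6: 101 → 1  (bit 5 = 1)
position 2: 100 → 1  (bit 4 = 1)
position 4: 011 → 1  (bit 3 = 1)
position 1: 010 → 1  (bit 2 = 1)
position 0: 001 → 1  (bit 1 = 1)
position 11: 000 → 1  (bit 0 = 1)
bits b7..b0 = 01111111 = 127

127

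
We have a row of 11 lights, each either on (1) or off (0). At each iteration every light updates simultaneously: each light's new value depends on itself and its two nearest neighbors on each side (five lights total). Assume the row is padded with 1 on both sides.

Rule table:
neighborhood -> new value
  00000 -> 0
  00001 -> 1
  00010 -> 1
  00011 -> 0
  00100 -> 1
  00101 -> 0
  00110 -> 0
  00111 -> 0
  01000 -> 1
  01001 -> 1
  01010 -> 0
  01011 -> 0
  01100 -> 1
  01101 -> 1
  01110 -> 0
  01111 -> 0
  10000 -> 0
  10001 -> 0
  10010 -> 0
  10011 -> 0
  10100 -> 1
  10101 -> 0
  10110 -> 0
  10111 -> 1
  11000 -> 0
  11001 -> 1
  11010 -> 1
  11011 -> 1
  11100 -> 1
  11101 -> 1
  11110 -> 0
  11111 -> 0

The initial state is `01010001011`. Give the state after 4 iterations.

10011010010
11001111000
01100001000
10100111100

10100111100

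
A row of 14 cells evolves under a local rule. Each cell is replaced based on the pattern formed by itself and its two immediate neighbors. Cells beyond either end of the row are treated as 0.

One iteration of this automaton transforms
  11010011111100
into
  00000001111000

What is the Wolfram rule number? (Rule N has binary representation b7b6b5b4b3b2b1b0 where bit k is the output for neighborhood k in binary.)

position 7: 111 → 1  (bit 7 = 1)
position 1: 110 → 0  (bit 6 = 0)
position 2: 101 → 0  (bit 5 = 0)
position 4: 100 → 0  (bit 4 = 0)
position 0: 011 → 0  (bit 3 = 0)
position 3: 010 → 0  (bit 2 = 0)
position 5: 001 → 0  (bit 1 = 0)
position 13: 000 → 0  (bit 0 = 0)
bits b7..b0 = 10000000 = 128

128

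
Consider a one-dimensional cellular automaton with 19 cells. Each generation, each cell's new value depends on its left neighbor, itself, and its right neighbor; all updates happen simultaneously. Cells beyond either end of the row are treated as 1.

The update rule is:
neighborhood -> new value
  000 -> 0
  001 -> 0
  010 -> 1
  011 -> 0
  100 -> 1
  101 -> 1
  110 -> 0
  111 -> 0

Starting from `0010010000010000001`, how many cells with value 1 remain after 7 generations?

generation 1: 1011011000011000000
generation 2: 0100100100000100000
generation 3: 1110110110000110000
generation 4: 0001001001000001000
generation 5: 1001101101100001100
generation 6: 0100010010010000010
generation 7: 1110011011011000011
count of 1: 11

11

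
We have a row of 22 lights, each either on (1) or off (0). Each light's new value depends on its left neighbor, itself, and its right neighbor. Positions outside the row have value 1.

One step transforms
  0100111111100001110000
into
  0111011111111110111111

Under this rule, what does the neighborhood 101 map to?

0

At position 0 the neighborhood is 101; the next row has 0 there.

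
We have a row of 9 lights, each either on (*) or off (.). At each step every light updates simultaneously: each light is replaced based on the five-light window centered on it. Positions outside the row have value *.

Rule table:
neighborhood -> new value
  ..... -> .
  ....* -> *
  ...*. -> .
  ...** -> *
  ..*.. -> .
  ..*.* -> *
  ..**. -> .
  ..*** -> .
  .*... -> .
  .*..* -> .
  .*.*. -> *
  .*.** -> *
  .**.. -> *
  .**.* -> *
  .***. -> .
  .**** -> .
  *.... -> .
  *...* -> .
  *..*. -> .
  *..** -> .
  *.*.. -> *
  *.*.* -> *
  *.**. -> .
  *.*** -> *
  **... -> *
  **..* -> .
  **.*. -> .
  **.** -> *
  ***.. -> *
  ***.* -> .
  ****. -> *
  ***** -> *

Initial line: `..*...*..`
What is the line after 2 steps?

*......**

step 1: .........
step 2: *......**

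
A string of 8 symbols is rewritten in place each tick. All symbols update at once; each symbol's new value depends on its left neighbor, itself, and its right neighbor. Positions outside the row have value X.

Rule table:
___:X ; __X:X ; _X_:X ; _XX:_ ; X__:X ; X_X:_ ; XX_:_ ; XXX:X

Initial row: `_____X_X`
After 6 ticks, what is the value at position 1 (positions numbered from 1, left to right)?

X

XXXXXX__
XXXXX_XX
XXXX___X
XXX_XXX_
XX___X__
X_XXXXXX
position 1 holds X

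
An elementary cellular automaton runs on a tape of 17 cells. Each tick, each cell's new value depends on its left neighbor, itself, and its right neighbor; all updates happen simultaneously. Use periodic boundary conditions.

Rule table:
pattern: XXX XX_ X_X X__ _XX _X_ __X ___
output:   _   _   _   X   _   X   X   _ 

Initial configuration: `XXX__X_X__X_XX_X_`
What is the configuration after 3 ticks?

___XXX_XXXX____X_
__X________X__XXX
XXXX______XXXX___

XXXX______XXXX___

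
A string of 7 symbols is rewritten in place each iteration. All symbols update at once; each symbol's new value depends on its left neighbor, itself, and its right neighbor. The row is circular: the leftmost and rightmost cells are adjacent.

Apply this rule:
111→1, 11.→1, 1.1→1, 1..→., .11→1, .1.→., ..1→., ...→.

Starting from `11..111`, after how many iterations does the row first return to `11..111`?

1

11..111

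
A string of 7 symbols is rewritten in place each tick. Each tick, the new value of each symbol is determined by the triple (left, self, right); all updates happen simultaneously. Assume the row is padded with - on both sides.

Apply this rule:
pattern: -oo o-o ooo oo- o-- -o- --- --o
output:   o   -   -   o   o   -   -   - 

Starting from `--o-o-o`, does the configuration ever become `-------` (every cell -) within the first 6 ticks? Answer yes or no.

tick 1: -------
all cells are - at tick 1

yes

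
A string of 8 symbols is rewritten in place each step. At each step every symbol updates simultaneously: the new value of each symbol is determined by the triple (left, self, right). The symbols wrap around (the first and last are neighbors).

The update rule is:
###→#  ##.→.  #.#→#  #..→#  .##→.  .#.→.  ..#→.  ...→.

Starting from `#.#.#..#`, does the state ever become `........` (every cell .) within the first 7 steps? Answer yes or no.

no

step 1: .#.#.#..
step 2: ..#.#.#.
step 3: ...#.#.#
step 4: #...#.#.
step 5: .#...#.#
step 6: #.#...#.
step 7: .#.#...#
step 7 is .#.#...#, still not uniform .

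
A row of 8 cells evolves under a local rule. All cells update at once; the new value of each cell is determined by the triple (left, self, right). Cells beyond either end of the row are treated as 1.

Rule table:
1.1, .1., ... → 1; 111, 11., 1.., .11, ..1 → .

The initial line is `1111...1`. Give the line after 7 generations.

.....1..

.....1..
.111.1..
1...11..
..1.....
..1.111.
..11...1
.....1..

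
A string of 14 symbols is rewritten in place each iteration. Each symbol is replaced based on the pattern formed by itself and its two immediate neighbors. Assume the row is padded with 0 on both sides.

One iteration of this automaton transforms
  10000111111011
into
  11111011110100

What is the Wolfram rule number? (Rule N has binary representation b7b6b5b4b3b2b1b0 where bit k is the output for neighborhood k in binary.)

183

position 6: 111 → 1  (bit 7 = 1)
position 10: 110 → 0  (bit 6 = 0)
position 11: 101 → 1  (bit 5 = 1)
position 1: 100 → 1  (bit 4 = 1)
position 5: 011 → 0  (bit 3 = 0)
position 0: 010 → 1  (bit 2 = 1)
position 4: 001 → 1  (bit 1 = 1)
position 2: 000 → 1  (bit 0 = 1)
bits b7..b0 = 10110111 = 183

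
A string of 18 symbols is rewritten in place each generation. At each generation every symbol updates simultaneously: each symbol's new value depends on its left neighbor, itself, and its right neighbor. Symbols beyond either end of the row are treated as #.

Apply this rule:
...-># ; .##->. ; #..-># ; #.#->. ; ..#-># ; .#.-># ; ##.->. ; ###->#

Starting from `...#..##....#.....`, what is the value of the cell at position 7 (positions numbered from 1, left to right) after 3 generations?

.

generation 1: ######..##########
generation 2: #####.##.#########
generation 3: ####......########
position 7 holds .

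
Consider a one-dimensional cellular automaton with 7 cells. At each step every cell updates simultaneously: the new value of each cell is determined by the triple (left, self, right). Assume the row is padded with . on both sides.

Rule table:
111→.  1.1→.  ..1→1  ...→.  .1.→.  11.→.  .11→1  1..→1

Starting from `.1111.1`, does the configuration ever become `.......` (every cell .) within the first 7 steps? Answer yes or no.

step 1: 11.....
step 2: 1.1....
step 3: ...1...
step 4: ..1.1..
step 5: .1...1.
step 6: 1.1.1.1
step 7: .......
all cells are . at step 7

yes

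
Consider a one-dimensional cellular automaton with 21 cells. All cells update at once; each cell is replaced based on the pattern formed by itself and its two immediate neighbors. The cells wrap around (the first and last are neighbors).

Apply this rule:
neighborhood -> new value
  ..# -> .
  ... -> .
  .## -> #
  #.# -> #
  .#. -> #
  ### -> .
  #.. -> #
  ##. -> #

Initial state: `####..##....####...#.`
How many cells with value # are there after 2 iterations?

#..##.###...#..##..##
##.####.##..##.###.#.
count of #: 14

14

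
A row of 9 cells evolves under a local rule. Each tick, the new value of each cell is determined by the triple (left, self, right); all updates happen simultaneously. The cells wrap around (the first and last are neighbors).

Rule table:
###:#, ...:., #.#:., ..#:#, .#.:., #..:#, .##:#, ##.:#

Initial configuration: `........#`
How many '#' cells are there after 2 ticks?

2

tick 1: #......#.
tick 2: .#....#..
count of #: 2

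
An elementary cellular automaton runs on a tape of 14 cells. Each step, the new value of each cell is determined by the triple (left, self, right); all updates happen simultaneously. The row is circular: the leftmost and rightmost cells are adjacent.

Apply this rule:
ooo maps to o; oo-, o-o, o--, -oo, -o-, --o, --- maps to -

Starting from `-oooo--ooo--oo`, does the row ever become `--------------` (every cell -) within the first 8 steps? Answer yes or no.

--oo----o-----
--------------
all cells are - at step 2

yes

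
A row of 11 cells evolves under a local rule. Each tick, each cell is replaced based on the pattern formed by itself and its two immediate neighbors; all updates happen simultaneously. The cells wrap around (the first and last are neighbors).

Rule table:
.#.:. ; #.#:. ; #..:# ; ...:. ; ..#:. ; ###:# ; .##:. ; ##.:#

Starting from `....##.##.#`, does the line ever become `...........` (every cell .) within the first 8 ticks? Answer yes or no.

no

#....#..#..
.#....#..#.
..#....#..#
#..#....#..
.#..#....#.
..#..#....#
#..#..#....
.#..#..#...
tick 8 is .#..#..#..., still not uniform .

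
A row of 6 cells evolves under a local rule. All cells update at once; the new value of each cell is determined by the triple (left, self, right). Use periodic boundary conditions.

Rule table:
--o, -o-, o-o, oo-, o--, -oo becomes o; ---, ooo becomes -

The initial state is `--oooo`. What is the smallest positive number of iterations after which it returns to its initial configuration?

2

iteration 1: ooo--o
iteration 2: --oooo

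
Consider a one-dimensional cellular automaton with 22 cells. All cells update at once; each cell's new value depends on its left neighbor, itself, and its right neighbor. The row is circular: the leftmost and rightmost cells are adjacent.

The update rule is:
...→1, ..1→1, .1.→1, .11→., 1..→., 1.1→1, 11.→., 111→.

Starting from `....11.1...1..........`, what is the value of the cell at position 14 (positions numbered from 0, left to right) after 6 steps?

step 1: 1111..11.111.111111111
step 2: .....1..1...1.........
step 3: 111111.11.111.11111111
step 4: ......1..1...1........
step 5: 1111111.11.111.1111111
step 6: .......1..1...1.......
position 14 holds 1

1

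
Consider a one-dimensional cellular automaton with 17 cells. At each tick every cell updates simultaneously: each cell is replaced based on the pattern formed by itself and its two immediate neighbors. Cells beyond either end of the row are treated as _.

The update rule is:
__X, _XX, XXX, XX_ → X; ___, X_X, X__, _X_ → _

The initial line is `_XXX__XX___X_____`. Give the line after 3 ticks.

XXXX_XXX_________

XXXX_XXX__X______
XXXX_XXX_X_______
XXXX_XXX_________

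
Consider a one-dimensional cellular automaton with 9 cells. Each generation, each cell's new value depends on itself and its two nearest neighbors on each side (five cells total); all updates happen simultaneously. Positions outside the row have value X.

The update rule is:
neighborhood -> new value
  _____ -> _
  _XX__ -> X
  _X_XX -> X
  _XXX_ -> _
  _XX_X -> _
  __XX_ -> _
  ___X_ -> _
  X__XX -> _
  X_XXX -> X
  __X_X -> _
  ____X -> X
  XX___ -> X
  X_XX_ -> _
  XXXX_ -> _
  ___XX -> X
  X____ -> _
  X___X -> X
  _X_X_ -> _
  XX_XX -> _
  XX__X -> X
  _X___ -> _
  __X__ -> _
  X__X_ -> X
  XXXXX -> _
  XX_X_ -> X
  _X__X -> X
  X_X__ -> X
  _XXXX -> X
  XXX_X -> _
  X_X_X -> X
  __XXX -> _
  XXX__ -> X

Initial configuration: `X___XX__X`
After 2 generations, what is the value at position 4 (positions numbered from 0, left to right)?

_

XXXX_XX__
______XX_
position 4 holds _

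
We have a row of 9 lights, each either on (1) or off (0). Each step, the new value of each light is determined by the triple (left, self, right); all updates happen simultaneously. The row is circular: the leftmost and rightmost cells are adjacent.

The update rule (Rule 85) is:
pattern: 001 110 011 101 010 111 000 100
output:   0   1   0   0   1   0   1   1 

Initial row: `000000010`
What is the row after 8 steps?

111111011
000001000
111101111
000100000
110111111
010000000
011111111
000000001

000000001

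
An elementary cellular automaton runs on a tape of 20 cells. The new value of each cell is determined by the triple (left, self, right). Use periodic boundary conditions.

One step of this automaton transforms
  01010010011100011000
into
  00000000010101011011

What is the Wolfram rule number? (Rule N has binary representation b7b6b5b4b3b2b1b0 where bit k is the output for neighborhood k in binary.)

position 10: 111 → 0  (bit 7 = 0)
position 11: 110 → 1  (bit 6 = 1)
position 2: 101 → 0  (bit 5 = 0)
position 4: 100 → 0  (bit 4 = 0)
position 9: 011 → 1  (bit 3 = 1)
position 1: 010 → 0  (bit 2 = 0)
position 0: 001 → 0  (bit 1 = 0)
position 13: 000 → 1  (bit 0 = 1)
bits b7..b0 = 01001001 = 73

73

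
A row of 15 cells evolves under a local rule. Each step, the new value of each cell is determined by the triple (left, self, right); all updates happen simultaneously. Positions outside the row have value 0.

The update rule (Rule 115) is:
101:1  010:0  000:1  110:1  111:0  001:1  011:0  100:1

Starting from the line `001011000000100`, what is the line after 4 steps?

010110000011011

110101111111011
011010000001101
101101111110110
010110000011011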